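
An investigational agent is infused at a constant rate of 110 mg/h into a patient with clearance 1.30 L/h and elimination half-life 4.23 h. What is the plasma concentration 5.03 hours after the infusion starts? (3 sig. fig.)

Css = rate / CL = 110 / 1.30 = 84.62 µg/mL
k = ln 2 / 4.23 = 0.1639 h⁻¹
C(t) = Css (1 − e^(−kt)) = 84.62 × (1 − e^(−0.8242)) = 84.62 × 0.5614 ≈ 47.5 µg/mL

47.5 µg/mL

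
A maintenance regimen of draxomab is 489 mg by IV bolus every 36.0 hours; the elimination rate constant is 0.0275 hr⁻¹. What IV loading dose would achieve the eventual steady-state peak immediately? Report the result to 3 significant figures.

778 mg

Accumulation ratio R = 1 / (1 − e^(−kτ)) = 1 / (1 − e^(−0.02750×36.0)) = 1 / (1 − 0.3716) = 1.591
Loading dose = maintenance dose × R = 489 × 1.591 ≈ 778 mg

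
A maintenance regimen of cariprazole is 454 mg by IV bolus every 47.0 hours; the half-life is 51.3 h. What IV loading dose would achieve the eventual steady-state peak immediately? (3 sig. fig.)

k = ln 2 / 51.3 = 0.01351 h⁻¹
Accumulation ratio R = 1 / (1 − e^(−kτ)) = 1 / (1 − e^(−0.01351×47.0)) = 1 / (1 − 0.5299) = 2.127
Loading dose = maintenance dose × R = 454 × 2.127 ≈ 966 mg

966 mg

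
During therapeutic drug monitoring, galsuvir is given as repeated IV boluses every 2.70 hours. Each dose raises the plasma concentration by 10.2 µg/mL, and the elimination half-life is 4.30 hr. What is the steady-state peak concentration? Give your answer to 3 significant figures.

28.9 µg/mL

k = ln 2 / 4.30 = 0.1612 hr⁻¹
Fraction remaining after one interval: e^(−kτ) = e^(−0.1612 × 2.70) = 0.6471
R = 1 / (1 − 0.6471) = 2.834
Css,max = 10.2 × 2.834 ≈ 28.9 µg/mL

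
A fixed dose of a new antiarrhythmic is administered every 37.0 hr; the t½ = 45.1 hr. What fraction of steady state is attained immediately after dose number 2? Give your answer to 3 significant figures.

k = ln 2 / 45.1 = 0.01537 hr⁻¹
f_n = 1 − e^(−nkτ) = 1 − e^(−2 × 0.01537 × 37.0) = 1 − e^(−1.137) = 1 − 0.3207 ≈ 0.679

0.679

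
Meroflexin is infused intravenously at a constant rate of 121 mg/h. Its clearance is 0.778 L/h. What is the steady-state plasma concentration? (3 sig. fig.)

Css = infusion rate / CL = 121 / 0.778 ≈ 156 µg/mL

156 µg/mL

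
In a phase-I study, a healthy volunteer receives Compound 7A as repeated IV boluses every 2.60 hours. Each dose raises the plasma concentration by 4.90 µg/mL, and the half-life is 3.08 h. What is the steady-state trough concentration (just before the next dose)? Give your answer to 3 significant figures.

6.16 µg/mL

k = ln 2 / 3.08 = 0.2250 h⁻¹
Fraction remaining after one interval: e^(−kτ) = e^(−0.2250 × 2.60) = 0.5570
R = 1 / (1 − 0.5570) = 2.258
Css,max = 4.90 × 2.258 = 11.06 µg/mL
Css,min = Css,max × e^(−kτ) = 11.06 × 0.5570 ≈ 6.16 µg/mL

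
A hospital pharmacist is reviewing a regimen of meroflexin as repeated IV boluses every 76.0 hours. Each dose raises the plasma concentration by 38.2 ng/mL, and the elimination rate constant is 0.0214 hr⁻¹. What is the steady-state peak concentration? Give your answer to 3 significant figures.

47.6 ng/mL

Fraction remaining after one interval: e^(−kτ) = e^(−0.02140 × 76.0) = 0.1966
R = 1 / (1 − 0.1966) = 1.245
Css,max = 38.2 × 1.245 ≈ 47.6 ng/mL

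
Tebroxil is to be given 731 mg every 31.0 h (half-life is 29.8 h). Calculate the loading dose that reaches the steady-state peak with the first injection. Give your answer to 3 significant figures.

k = ln 2 / 29.8 = 0.02326 h⁻¹
Accumulation ratio R = 1 / (1 − e^(−kτ)) = 1 / (1 − e^(−0.02326×31.0)) = 1 / (1 − 0.4862) = 1.946
Loading dose = maintenance dose × R = 731 × 1.946 ≈ 1420 mg

1420 mg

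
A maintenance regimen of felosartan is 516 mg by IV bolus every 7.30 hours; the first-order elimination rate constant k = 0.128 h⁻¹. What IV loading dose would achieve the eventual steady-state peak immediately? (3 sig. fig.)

Accumulation ratio R = 1 / (1 − e^(−kτ)) = 1 / (1 − e^(−0.1280×7.30)) = 1 / (1 − 0.3928) = 1.647
Loading dose = maintenance dose × R = 516 × 1.647 ≈ 850 mg

850 mg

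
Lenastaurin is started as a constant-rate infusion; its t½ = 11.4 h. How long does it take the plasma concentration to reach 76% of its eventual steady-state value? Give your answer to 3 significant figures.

23.5 hours

k = ln 2 / 11.4 = 0.06080 h⁻¹
f = 1 − e^(−kt)  ⇒  t = −ln(1 − f) / k
t = −ln(1 − 0.76) / 0.06080 = 1.427 / 0.06080 ≈ 23.5 hours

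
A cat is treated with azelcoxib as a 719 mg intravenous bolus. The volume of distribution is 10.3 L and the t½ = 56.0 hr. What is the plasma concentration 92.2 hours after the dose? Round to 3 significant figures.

22.3 mg/L

C₀ = dose / V = 719 / 10.3 = 69.81 mg/L
k = ln 2 / 56.0 = 0.01238 hr⁻¹
C(t) = C₀ e^(−kt) = 69.81 × e^(−0.01238 × 92.2) = 69.81 × e^(−1.141) = 69.81 × 0.3194 ≈ 22.3 mg/L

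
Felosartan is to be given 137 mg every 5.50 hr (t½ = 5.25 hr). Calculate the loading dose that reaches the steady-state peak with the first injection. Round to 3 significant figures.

265 mg

k = ln 2 / 5.25 = 0.1320 hr⁻¹
Accumulation ratio R = 1 / (1 − e^(−kτ)) = 1 / (1 − e^(−0.1320×5.50)) = 1 / (1 − 0.4838) = 1.937
Loading dose = maintenance dose × R = 137 × 1.937 ≈ 265 mg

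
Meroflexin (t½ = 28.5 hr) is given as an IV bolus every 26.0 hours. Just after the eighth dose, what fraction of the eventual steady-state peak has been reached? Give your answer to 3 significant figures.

k = ln 2 / 28.5 = 0.02432 hr⁻¹
f_n = 1 − e^(−nkτ) = 1 − e^(−8 × 0.02432 × 26.0) = 1 − e^(−5.059) = 1 − 0.006353 ≈ 0.994

0.994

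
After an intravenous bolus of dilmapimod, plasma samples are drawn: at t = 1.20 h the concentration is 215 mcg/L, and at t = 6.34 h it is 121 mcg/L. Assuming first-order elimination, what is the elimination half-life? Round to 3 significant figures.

6.20 hours

k = ln(C₁/C₂) / (t₂ − t₁) = ln(215/121) / (6.34 − 1.20)
  = 0.5748 / 5.140 = 0.1118 h⁻¹
t½ = ln 2 / k = ln 2 / 0.1118 ≈ 6.20 hours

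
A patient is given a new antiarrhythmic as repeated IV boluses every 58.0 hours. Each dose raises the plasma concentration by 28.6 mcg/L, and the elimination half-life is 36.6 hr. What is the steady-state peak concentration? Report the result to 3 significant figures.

42.9 mcg/L

k = ln 2 / 36.6 = 0.01894 hr⁻¹
Fraction remaining after one interval: e^(−kτ) = e^(−0.01894 × 58.0) = 0.3334
R = 1 / (1 − 0.3334) = 1.500
Css,max = 28.6 × 1.500 ≈ 42.9 mcg/L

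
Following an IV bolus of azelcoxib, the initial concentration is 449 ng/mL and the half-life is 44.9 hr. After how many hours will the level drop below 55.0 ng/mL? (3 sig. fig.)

136 hours

k = ln 2 / 44.9 = 0.01544 hr⁻¹
C(t) = C₀ e^(−kt)  ⇒  t = ln(C₀/C) / k
t = ln(449/55.0) / 0.01544 = 2.100 / 0.01544 ≈ 136 hours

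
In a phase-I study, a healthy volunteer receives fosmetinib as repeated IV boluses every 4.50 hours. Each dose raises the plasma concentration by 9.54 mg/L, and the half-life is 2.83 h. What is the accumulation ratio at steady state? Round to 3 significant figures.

k = ln 2 / 2.83 = 0.2449 h⁻¹
Fraction remaining after one interval: e^(−kτ) = e^(−0.2449 × 4.50) = 0.3321
R = 1 / (1 − 0.3321) = 1 / 0.6679 ≈ 1.50

1.50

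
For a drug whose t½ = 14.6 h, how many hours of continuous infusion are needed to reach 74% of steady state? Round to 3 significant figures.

28.4 hours

k = ln 2 / 14.6 = 0.04748 h⁻¹
f = 1 − e^(−kt)  ⇒  t = −ln(1 − f) / k
t = −ln(1 − 0.74) / 0.04748 = 1.347 / 0.04748 ≈ 28.4 hours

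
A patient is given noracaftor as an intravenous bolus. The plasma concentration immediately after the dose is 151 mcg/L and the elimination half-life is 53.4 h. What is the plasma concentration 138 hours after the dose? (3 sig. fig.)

k = ln 2 / 53.4 = 0.01298 h⁻¹
C(t) = C₀ e^(−kt) = 151 × e^(−0.01298 × 138) = 151 × e^(−1.791) = 151 × 0.1667 ≈ 25.2 mcg/L

25.2 mcg/L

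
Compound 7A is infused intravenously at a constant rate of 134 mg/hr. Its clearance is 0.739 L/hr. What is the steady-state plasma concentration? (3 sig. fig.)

181 µg/mL

Css = infusion rate / CL = 134 / 0.739 ≈ 181 µg/mL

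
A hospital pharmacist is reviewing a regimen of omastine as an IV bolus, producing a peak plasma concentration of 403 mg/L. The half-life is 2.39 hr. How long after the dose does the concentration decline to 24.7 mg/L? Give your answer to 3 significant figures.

k = ln 2 / 2.39 = 0.2900 hr⁻¹
C(t) = C₀ e^(−kt)  ⇒  t = ln(C₀/C) / k
t = ln(403/24.7) / 0.2900 = 2.792 / 0.2900 ≈ 9.63 hours

9.63 hours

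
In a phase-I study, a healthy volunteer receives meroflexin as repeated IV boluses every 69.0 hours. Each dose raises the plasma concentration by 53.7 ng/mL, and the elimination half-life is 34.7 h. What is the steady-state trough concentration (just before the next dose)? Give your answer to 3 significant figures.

18.1 ng/mL

k = ln 2 / 34.7 = 0.01998 h⁻¹
Fraction remaining after one interval: e^(−kτ) = e^(−0.01998 × 69.0) = 0.2520
R = 1 / (1 − 0.2520) = 1.337
Css,max = 53.7 × 1.337 = 71.79 ng/mL
Css,min = Css,max × e^(−kτ) = 71.79 × 0.2520 ≈ 18.1 ng/mL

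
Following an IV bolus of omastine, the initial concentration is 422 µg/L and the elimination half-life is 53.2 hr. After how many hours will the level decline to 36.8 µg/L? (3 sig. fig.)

187 hours

k = ln 2 / 53.2 = 0.01303 hr⁻¹
C(t) = C₀ e^(−kt)  ⇒  t = ln(C₀/C) / k
t = ln(422/36.8) / 0.01303 = 2.440 / 0.01303 ≈ 187 hours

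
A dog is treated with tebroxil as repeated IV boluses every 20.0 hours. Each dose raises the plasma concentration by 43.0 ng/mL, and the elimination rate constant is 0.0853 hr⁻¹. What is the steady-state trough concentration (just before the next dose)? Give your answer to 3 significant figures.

9.54 ng/mL

Fraction remaining after one interval: e^(−kτ) = e^(−0.08530 × 20.0) = 0.1816
R = 1 / (1 − 0.1816) = 1.222
Css,max = 43.0 × 1.222 = 52.54 ng/mL
Css,min = Css,max × e^(−kτ) = 52.54 × 0.1816 ≈ 9.54 ng/mL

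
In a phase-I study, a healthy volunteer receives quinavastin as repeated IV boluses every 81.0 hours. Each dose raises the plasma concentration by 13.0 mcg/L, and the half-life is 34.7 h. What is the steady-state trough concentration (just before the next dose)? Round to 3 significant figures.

3.22 mcg/L

k = ln 2 / 34.7 = 0.01998 h⁻¹
Fraction remaining after one interval: e^(−kτ) = e^(−0.01998 × 81.0) = 0.1983
R = 1 / (1 − 0.1983) = 1.247
Css,max = 13.0 × 1.247 = 16.22 mcg/L
Css,min = Css,max × e^(−kτ) = 16.22 × 0.1983 ≈ 3.22 mcg/L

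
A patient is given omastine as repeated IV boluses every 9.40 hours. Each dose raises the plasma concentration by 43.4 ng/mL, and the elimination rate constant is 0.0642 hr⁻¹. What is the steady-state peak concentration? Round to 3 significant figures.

95.8 ng/mL

Fraction remaining after one interval: e^(−kτ) = e^(−0.06420 × 9.40) = 0.5469
R = 1 / (1 − 0.5469) = 2.207
Css,max = 43.4 × 2.207 ≈ 95.8 ng/mL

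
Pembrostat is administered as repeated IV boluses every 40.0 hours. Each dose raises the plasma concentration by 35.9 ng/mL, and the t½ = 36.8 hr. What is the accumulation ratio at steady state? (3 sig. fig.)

k = ln 2 / 36.8 = 0.01884 hr⁻¹
Fraction remaining after one interval: e^(−kτ) = e^(−0.01884 × 40.0) = 0.4708
R = 1 / (1 − 0.4708) = 1 / 0.5292 ≈ 1.89

1.89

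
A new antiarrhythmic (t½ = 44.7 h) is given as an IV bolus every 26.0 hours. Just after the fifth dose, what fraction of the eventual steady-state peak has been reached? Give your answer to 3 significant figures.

k = ln 2 / 44.7 = 0.01551 h⁻¹
f_n = 1 − e^(−nkτ) = 1 − e^(−5 × 0.01551 × 26.0) = 1 − e^(−2.016) = 1 − 0.1332 ≈ 0.867

0.867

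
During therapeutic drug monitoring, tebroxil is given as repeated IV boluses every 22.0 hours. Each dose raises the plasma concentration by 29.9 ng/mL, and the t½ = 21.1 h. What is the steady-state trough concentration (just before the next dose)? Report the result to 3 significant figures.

28.2 ng/mL

k = ln 2 / 21.1 = 0.03285 h⁻¹
Fraction remaining after one interval: e^(−kτ) = e^(−0.03285 × 22.0) = 0.4854
R = 1 / (1 − 0.4854) = 1.943
Css,max = 29.9 × 1.943 = 58.11 ng/mL
Css,min = Css,max × e^(−kτ) = 58.11 × 0.4854 ≈ 28.2 ng/mL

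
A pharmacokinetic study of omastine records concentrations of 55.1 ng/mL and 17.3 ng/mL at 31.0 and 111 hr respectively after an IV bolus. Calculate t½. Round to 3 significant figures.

k = ln(C₁/C₂) / (t₂ − t₁) = ln(55.1/17.3) / (111 − 31.0)
  = 1.158 / 80.00 = 0.01448 hr⁻¹
t½ = ln 2 / k = ln 2 / 0.01448 ≈ 47.9 hours

47.9 hours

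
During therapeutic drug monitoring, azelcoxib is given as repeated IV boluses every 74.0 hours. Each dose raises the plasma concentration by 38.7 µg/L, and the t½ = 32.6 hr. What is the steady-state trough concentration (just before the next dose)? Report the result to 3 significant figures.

k = ln 2 / 32.6 = 0.02126 hr⁻¹
Fraction remaining after one interval: e^(−kτ) = e^(−0.02126 × 74.0) = 0.2073
R = 1 / (1 − 0.2073) = 1.262
Css,max = 38.7 × 1.262 = 48.82 µg/L
Css,min = Css,max × e^(−kτ) = 48.82 × 0.2073 ≈ 10.1 µg/L

10.1 µg/L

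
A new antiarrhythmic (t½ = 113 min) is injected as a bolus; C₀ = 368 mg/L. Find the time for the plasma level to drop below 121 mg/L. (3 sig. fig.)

181 minutes

k = ln 2 / 113 = 0.006134 min⁻¹
C(t) = C₀ e^(−kt)  ⇒  t = ln(C₀/C) / k
t = ln(368/121) / 0.006134 = 1.112 / 0.006134 ≈ 181 minutes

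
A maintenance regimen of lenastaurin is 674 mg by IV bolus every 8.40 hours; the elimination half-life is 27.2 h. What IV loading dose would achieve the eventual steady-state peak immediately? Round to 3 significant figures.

3500 mg

k = ln 2 / 27.2 = 0.02548 h⁻¹
Accumulation ratio R = 1 / (1 − e^(−kτ)) = 1 / (1 − e^(−0.02548×8.40)) = 1 / (1 − 0.8073) = 5.189
Loading dose = maintenance dose × R = 674 × 5.189 ≈ 3500 mg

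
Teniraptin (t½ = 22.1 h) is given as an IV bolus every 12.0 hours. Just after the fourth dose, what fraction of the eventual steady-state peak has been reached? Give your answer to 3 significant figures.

k = ln 2 / 22.1 = 0.03136 h⁻¹
f_n = 1 − e^(−nkτ) = 1 − e^(−4 × 0.03136 × 12.0) = 1 − e^(−1.505) = 1 − 0.2219 ≈ 0.778

0.778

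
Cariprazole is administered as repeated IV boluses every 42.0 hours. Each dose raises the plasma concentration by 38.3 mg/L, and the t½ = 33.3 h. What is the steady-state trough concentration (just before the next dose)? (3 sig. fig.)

k = ln 2 / 33.3 = 0.02082 h⁻¹
Fraction remaining after one interval: e^(−kτ) = e^(−0.02082 × 42.0) = 0.4172
R = 1 / (1 − 0.4172) = 1.716
Css,max = 38.3 × 1.716 = 65.71 mg/L
Css,min = Css,max × e^(−kτ) = 65.71 × 0.4172 ≈ 27.4 mg/L

27.4 mg/L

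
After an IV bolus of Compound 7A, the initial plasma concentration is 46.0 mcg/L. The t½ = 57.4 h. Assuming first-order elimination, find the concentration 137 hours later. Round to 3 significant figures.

8.80 mcg/L

k = ln 2 / 57.4 = 0.01208 h⁻¹
137 h is 2.387 half-lives, so C = 46.0 × (1/2)^2.387 = 46.0 × 0.1912 ≈ 8.80 mcg/L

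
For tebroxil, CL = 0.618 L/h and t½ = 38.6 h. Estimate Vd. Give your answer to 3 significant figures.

k = ln 2 / t½ = ln 2 / 38.6 = 0.01796 h⁻¹
V = CL / k = 0.618 / 0.01796 ≈ 34.4 L

34.4 L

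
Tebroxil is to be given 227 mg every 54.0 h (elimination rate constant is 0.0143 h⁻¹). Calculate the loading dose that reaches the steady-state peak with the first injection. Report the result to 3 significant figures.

422 mg

Accumulation ratio R = 1 / (1 − e^(−kτ)) = 1 / (1 − e^(−0.01430×54.0)) = 1 / (1 − 0.4620) = 1.859
Loading dose = maintenance dose × R = 227 × 1.859 ≈ 422 mg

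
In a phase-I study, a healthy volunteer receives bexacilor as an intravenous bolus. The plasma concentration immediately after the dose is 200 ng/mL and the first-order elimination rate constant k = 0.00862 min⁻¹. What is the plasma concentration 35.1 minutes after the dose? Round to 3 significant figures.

148 ng/mL

C(t) = C₀ e^(−kt) = 200 × e^(−0.008620 × 35.1) = 200 × e^(−0.3026) = 200 × 0.7389 ≈ 148 ng/mL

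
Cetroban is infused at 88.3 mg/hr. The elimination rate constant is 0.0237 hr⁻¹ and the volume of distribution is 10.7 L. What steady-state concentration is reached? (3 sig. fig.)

348 mg/L

CL = k · V = 0.0237 × 10.7 = 0.2536 L/hr
Css = rate / CL = 88.3 / 0.2536 ≈ 348 mg/L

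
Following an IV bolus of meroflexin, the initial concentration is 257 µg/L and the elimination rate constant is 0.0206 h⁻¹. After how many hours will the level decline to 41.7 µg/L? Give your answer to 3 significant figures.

C(t) = C₀ e^(−kt)  ⇒  t = ln(C₀/C) / k
t = ln(257/41.7) / 0.02060 = 1.819 / 0.02060 ≈ 88.3 hours

88.3 hours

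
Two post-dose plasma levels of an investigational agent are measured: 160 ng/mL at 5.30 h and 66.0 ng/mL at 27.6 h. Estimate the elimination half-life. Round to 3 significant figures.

k = ln(C₁/C₂) / (t₂ − t₁) = ln(160/66.0) / (27.6 − 5.30)
  = 0.8855 / 22.30 = 0.03971 h⁻¹
t½ = ln 2 / k = ln 2 / 0.03971 ≈ 17.5 hours

17.5 hours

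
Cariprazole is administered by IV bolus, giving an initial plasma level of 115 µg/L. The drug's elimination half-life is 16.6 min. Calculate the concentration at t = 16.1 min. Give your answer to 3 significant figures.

k = ln 2 / 16.6 = 0.04176 min⁻¹
C(t) = C₀ e^(−kt) = 115 × e^(−0.04176 × 16.1) = 115 × e^(−0.6723) = 115 × 0.5105 ≈ 58.7 µg/L

58.7 µg/L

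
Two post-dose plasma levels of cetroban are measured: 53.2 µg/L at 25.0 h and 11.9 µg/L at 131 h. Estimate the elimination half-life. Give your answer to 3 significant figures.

49.1 hours

k = ln(C₁/C₂) / (t₂ − t₁) = ln(53.2/11.9) / (131 − 25.0)
  = 1.498 / 106.0 = 0.01413 h⁻¹
t½ = ln 2 / k = ln 2 / 0.01413 ≈ 49.1 hours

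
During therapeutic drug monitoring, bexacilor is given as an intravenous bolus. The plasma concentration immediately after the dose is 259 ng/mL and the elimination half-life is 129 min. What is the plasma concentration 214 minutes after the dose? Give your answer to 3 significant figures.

k = ln 2 / 129 = 0.005373 min⁻¹
214 min is 1.659 half-lives, so C = 259 × (1/2)^1.659 = 259 × 0.3167 ≈ 82.0 ng/mL

82.0 ng/mL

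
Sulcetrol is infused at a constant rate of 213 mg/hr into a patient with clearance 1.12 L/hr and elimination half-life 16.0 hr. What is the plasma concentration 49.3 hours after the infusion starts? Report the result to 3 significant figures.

168 µg/mL

Css = rate / CL = 213 / 1.12 = 190.2 µg/mL
k = ln 2 / 16.0 = 0.04332 hr⁻¹
C(t) = Css (1 − e^(−kt)) = 190.2 × (1 − e^(−2.136)) = 190.2 × 0.8818 ≈ 168 µg/mL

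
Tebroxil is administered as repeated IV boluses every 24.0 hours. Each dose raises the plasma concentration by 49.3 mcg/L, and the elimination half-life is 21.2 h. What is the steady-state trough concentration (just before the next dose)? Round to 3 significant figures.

k = ln 2 / 21.2 = 0.03270 h⁻¹
Fraction remaining after one interval: e^(−kτ) = e^(−0.03270 × 24.0) = 0.4563
R = 1 / (1 − 0.4563) = 1.839
Css,max = 49.3 × 1.839 = 90.67 mcg/L
Css,min = Css,max × e^(−kτ) = 90.67 × 0.4563 ≈ 41.4 mcg/L

41.4 mcg/L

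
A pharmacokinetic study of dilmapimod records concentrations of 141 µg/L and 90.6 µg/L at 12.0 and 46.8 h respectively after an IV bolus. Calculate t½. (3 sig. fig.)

54.5 hours

k = ln(C₁/C₂) / (t₂ − t₁) = ln(141/90.6) / (46.8 − 12.0)
  = 0.4423 / 34.80 = 0.01271 h⁻¹
t½ = ln 2 / k = ln 2 / 0.01271 ≈ 54.5 hours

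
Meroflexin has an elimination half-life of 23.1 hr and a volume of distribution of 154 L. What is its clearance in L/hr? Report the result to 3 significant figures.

k = ln 2 / t½ = ln 2 / 23.1 = 0.03001 hr⁻¹
CL = k · V = 0.03001 × 154 ≈ 4.62 L/hr

4.62 L/hr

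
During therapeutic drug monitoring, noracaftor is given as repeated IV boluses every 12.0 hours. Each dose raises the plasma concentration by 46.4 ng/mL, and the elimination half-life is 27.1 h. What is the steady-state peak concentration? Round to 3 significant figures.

176 ng/mL

k = ln 2 / 27.1 = 0.02558 h⁻¹
Fraction remaining after one interval: e^(−kτ) = e^(−0.02558 × 12.0) = 0.7357
R = 1 / (1 − 0.7357) = 3.784
Css,max = 46.4 × 3.784 ≈ 176 ng/mL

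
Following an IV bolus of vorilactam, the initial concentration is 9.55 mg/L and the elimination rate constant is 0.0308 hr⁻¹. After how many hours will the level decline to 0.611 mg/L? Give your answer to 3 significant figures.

89.3 hours

C(t) = C₀ e^(−kt)  ⇒  t = ln(C₀/C) / k
t = ln(9.55/0.611) / 0.03080 = 2.749 / 0.03080 ≈ 89.3 hours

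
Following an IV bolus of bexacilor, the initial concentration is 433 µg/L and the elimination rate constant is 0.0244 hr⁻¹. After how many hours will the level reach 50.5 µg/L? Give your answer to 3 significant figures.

C(t) = C₀ e^(−kt)  ⇒  t = ln(C₀/C) / k
t = ln(433/50.5) / 0.02440 = 2.149 / 0.02440 ≈ 88.1 hours

88.1 hours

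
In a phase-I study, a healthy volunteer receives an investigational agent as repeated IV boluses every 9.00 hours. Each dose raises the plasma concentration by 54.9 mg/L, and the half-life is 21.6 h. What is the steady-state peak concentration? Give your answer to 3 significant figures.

219 mg/L

k = ln 2 / 21.6 = 0.03209 h⁻¹
Fraction remaining after one interval: e^(−kτ) = e^(−0.03209 × 9.00) = 0.7492
R = 1 / (1 − 0.7492) = 3.987
Css,max = 54.9 × 3.987 ≈ 219 mg/L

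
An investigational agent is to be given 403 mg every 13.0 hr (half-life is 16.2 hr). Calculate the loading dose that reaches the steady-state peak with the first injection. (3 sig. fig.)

k = ln 2 / 16.2 = 0.04279 hr⁻¹
Accumulation ratio R = 1 / (1 − e^(−kτ)) = 1 / (1 − e^(−0.04279×13.0)) = 1 / (1 − 0.5734) = 2.344
Loading dose = maintenance dose × R = 403 × 2.344 ≈ 945 mg

945 mg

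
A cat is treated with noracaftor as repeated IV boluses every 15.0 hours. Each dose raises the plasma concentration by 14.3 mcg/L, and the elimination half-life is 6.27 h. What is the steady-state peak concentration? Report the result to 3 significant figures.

17.7 mcg/L

k = ln 2 / 6.27 = 0.1105 h⁻¹
Fraction remaining after one interval: e^(−kτ) = e^(−0.1105 × 15.0) = 0.1905
R = 1 / (1 − 0.1905) = 1.235
Css,max = 14.3 × 1.235 ≈ 17.7 mcg/L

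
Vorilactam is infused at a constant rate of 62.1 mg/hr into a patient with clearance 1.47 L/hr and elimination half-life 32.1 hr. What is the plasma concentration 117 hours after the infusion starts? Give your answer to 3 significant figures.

Css = rate / CL = 62.1 / 1.47 = 42.24 µg/mL
k = ln 2 / 32.1 = 0.02159 hr⁻¹
C(t) = Css (1 − e^(−kt)) = 42.24 × (1 − e^(−2.526)) = 42.24 × 0.9201 ≈ 38.9 µg/mL

38.9 µg/mL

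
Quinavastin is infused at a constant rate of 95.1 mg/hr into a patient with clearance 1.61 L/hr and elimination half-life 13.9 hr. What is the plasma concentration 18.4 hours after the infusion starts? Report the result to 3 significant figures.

Css = rate / CL = 95.1 / 1.61 = 59.07 µg/mL
k = ln 2 / 13.9 = 0.04987 hr⁻¹
C(t) = Css (1 − e^(−kt)) = 59.07 × (1 − e^(−0.9175)) = 59.07 × 0.6005 ≈ 35.5 µg/mL

35.5 µg/mL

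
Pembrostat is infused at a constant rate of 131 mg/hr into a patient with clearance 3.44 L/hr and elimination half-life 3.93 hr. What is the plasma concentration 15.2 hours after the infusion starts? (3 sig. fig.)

Css = rate / CL = 131 / 3.44 = 38.08 mg/L
k = ln 2 / 3.93 = 0.1764 hr⁻¹
C(t) = Css (1 − e^(−kt)) = 38.08 × (1 − e^(−2.681)) = 38.08 × 0.9315 ≈ 35.5 mg/L

35.5 mg/L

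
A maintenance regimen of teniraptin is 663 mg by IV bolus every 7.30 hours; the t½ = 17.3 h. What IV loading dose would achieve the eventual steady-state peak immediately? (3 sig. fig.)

2610 mg

k = ln 2 / 17.3 = 0.04007 h⁻¹
Accumulation ratio R = 1 / (1 − e^(−kτ)) = 1 / (1 − e^(−0.04007×7.30)) = 1 / (1 − 0.7464) = 3.943
Loading dose = maintenance dose × R = 663 × 3.943 ≈ 2610 mg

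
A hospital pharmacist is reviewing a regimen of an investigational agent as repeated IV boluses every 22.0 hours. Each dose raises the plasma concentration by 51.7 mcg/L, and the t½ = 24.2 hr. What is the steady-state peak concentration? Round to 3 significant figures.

111 mcg/L

k = ln 2 / 24.2 = 0.02864 hr⁻¹
Fraction remaining after one interval: e^(−kτ) = e^(−0.02864 × 22.0) = 0.5325
R = 1 / (1 − 0.5325) = 2.139
Css,max = 51.7 × 2.139 ≈ 111 mcg/L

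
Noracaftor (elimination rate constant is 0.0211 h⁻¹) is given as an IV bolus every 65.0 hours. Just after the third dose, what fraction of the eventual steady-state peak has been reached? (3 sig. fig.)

0.984

f_n = 1 − e^(−nkτ) = 1 − e^(−3 × 0.02110 × 65.0) = 1 − e^(−4.114) = 1 − 0.01633 ≈ 0.984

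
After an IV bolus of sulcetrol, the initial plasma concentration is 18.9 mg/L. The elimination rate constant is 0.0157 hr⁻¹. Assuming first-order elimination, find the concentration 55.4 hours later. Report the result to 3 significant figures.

7.92 mg/L

C(t) = C₀ e^(−kt) = 18.9 × e^(−0.01570 × 55.4) = 18.9 × e^(−0.8698) = 18.9 × 0.4190 ≈ 7.92 mg/L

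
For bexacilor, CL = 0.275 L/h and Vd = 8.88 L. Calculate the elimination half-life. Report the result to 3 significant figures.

k = CL / V = 0.275 / 8.88 = 0.03097 h⁻¹
t½ = ln 2 / k = ln 2 / 0.03097 ≈ 22.4 hours

22.4 hours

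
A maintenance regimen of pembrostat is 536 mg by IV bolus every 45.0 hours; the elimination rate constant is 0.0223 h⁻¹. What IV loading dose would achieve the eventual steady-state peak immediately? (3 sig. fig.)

Accumulation ratio R = 1 / (1 − e^(−kτ)) = 1 / (1 − e^(−0.02230×45.0)) = 1 / (1 − 0.3666) = 1.579
Loading dose = maintenance dose × R = 536 × 1.579 ≈ 846 mg

846 mg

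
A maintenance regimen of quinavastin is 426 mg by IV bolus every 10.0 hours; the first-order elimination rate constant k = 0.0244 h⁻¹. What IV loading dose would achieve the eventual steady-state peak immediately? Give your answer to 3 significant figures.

Accumulation ratio R = 1 / (1 − e^(−kτ)) = 1 / (1 − e^(−0.02440×10.0)) = 1 / (1 − 0.7835) = 4.619
Loading dose = maintenance dose × R = 426 × 4.619 ≈ 1970 mg

1970 mg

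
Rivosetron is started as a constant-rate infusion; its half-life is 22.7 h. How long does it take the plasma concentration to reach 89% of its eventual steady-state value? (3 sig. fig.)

k = ln 2 / 22.7 = 0.03054 h⁻¹
f = 1 − e^(−kt)  ⇒  t = −ln(1 − f) / k
t = −ln(1 − 0.89) / 0.03054 = 2.207 / 0.03054 ≈ 72.3 hours

72.3 hours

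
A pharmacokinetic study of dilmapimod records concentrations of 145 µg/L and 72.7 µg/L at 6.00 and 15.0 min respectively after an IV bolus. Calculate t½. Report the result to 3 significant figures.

9.04 minutes

k = ln(C₁/C₂) / (t₂ − t₁) = ln(145/72.7) / (15.0 − 6.00)
  = 0.6904 / 9.000 = 0.07671 min⁻¹
t½ = ln 2 / k = ln 2 / 0.07671 ≈ 9.04 minutes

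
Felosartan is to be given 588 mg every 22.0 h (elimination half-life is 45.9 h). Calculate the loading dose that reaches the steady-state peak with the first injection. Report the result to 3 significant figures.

2080 mg

k = ln 2 / 45.9 = 0.01510 h⁻¹
Accumulation ratio R = 1 / (1 − e^(−kτ)) = 1 / (1 − e^(−0.01510×22.0)) = 1 / (1 − 0.7173) = 3.538
Loading dose = maintenance dose × R = 588 × 3.538 ≈ 2080 mg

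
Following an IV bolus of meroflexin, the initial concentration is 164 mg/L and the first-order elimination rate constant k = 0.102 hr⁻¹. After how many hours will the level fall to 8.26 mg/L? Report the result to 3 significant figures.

29.3 hours

C(t) = C₀ e^(−kt)  ⇒  t = ln(C₀/C) / k
t = ln(164/8.26) / 0.1020 = 2.988 / 0.1020 ≈ 29.3 hours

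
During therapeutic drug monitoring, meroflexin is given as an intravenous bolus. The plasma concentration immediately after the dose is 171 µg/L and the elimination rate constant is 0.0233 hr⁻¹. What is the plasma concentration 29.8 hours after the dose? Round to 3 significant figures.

85.4 µg/L

C(t) = C₀ e^(−kt) = 171 × e^(−0.02330 × 29.8) = 171 × e^(−0.6943) = 171 × 0.4994 ≈ 85.4 µg/L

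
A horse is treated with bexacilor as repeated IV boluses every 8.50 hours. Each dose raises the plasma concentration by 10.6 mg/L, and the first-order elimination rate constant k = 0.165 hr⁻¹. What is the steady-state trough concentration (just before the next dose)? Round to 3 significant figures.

3.46 mg/L

Fraction remaining after one interval: e^(−kτ) = e^(−0.1650 × 8.50) = 0.2460
R = 1 / (1 − 0.2460) = 1.326
Css,max = 10.6 × 1.326 = 14.06 mg/L
Css,min = Css,max × e^(−kτ) = 14.06 × 0.2460 ≈ 3.46 mg/L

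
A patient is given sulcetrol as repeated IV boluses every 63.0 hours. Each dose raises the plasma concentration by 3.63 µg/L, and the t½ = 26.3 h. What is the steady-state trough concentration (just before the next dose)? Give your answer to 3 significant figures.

k = ln 2 / 26.3 = 0.02636 h⁻¹
Fraction remaining after one interval: e^(−kτ) = e^(−0.02636 × 63.0) = 0.1901
R = 1 / (1 − 0.1901) = 1.235
Css,max = 3.63 × 1.235 = 4.482 µg/L
Css,min = Css,max × e^(−kτ) = 4.482 × 0.1901 ≈ 0.852 µg/L

0.852 µg/L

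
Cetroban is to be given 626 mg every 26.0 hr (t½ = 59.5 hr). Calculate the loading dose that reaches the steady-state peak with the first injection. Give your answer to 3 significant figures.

k = ln 2 / 59.5 = 0.01165 hr⁻¹
Accumulation ratio R = 1 / (1 − e^(−kτ)) = 1 / (1 − e^(−0.01165×26.0)) = 1 / (1 − 0.7387) = 3.827
Loading dose = maintenance dose × R = 626 × 3.827 ≈ 2400 mg

2400 mg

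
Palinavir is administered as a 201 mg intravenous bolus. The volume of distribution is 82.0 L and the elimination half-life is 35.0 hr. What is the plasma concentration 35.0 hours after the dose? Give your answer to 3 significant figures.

1.23 mg/L

C₀ = dose / V = 201 / 82.0 = 2.451 mg/L
k = ln 2 / 35.0 = 0.01980 hr⁻¹
C(t) = C₀ e^(−kt) = 2.451 × e^(−0.01980 × 35.0) = 2.451 × e^(−0.6931) = 2.451 × 0.5000 ≈ 1.23 mg/L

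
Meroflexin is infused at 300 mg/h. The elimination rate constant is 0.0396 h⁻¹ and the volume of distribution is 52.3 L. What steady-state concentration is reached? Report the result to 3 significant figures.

145 µg/mL

CL = k · V = 0.0396 × 52.3 = 2.071 L/h
Css = rate / CL = 300 / 2.071 ≈ 145 µg/mL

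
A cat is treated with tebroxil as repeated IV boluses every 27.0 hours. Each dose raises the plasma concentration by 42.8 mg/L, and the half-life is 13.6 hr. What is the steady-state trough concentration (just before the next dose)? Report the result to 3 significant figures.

k = ln 2 / 13.6 = 0.05097 hr⁻¹
Fraction remaining after one interval: e^(−kτ) = e^(−0.05097 × 27.0) = 0.2526
R = 1 / (1 − 0.2526) = 1.338
Css,max = 42.8 × 1.338 = 57.26 mg/L
Css,min = Css,max × e^(−kτ) = 57.26 × 0.2526 ≈ 14.5 mg/L

14.5 mg/L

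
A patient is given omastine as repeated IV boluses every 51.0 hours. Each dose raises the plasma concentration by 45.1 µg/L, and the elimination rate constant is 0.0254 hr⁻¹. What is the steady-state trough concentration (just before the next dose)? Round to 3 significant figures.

17.0 µg/L

Fraction remaining after one interval: e^(−kτ) = e^(−0.02540 × 51.0) = 0.2738
R = 1 / (1 − 0.2738) = 1.377
Css,max = 45.1 × 1.377 = 62.10 µg/L
Css,min = Css,max × e^(−kτ) = 62.10 × 0.2738 ≈ 17.0 µg/L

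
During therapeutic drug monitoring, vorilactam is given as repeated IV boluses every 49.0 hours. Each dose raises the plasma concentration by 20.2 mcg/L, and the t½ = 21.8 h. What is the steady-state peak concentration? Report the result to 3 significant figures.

25.6 mcg/L

k = ln 2 / 21.8 = 0.03180 h⁻¹
Fraction remaining after one interval: e^(−kτ) = e^(−0.03180 × 49.0) = 0.2106
R = 1 / (1 − 0.2106) = 1.267
Css,max = 20.2 × 1.267 ≈ 25.6 mcg/L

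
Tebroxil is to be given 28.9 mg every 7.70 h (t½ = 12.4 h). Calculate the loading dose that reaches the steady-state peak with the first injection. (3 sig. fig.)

k = ln 2 / 12.4 = 0.05590 h⁻¹
Accumulation ratio R = 1 / (1 − e^(−kτ)) = 1 / (1 − e^(−0.05590×7.70)) = 1 / (1 − 0.6502) = 2.859
Loading dose = maintenance dose × R = 28.9 × 2.859 ≈ 82.6 mg

82.6 mg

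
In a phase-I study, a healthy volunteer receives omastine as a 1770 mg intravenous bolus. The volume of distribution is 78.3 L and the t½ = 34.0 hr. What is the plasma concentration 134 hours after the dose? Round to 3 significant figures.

1.47 mg/L

C₀ = dose / V = 1770 / 78.3 = 22.61 mg/L
k = ln 2 / 34.0 = 0.02039 hr⁻¹
C(t) = C₀ e^(−kt) = 22.61 × e^(−0.02039 × 134) = 22.61 × e^(−2.732) = 22.61 × 0.06510 ≈ 1.47 mg/L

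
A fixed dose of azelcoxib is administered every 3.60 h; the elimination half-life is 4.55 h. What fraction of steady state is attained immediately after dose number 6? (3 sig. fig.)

0.963

k = ln 2 / 4.55 = 0.1523 h⁻¹
f_n = 1 − e^(−nkτ) = 1 − e^(−6 × 0.1523 × 3.60) = 1 − e^(−3.291) = 1 − 0.03723 ≈ 0.963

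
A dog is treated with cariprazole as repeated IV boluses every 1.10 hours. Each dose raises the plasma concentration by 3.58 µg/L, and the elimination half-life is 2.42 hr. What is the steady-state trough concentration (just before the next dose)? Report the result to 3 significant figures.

9.67 µg/L

k = ln 2 / 2.42 = 0.2864 hr⁻¹
Fraction remaining after one interval: e^(−kτ) = e^(−0.2864 × 1.10) = 0.7297
R = 1 / (1 − 0.7297) = 3.700
Css,max = 3.58 × 3.700 = 13.25 µg/L
Css,min = Css,max × e^(−kτ) = 13.25 × 0.7297 ≈ 9.67 µg/L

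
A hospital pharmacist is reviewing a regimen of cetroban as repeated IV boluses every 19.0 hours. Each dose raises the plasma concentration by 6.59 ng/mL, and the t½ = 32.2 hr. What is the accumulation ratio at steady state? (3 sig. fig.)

k = ln 2 / 32.2 = 0.02153 hr⁻¹
Fraction remaining after one interval: e^(−kτ) = e^(−0.02153 × 19.0) = 0.6643
R = 1 / (1 − 0.6643) = 1 / 0.3357 ≈ 2.98

2.98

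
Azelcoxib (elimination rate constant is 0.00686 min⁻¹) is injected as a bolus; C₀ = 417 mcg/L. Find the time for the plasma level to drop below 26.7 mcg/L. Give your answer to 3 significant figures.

401 minutes

C(t) = C₀ e^(−kt)  ⇒  t = ln(C₀/C) / k
t = ln(417/26.7) / 0.006860 = 2.748 / 0.006860 ≈ 401 minutes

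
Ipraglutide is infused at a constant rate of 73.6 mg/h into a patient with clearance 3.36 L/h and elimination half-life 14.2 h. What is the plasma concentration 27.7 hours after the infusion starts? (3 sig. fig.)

Css = rate / CL = 73.6 / 3.36 = 21.90 mg/L
k = ln 2 / 14.2 = 0.04881 h⁻¹
C(t) = Css (1 − e^(−kt)) = 21.90 × (1 − e^(−1.352)) = 21.90 × 0.7413 ≈ 16.2 mg/L

16.2 mg/L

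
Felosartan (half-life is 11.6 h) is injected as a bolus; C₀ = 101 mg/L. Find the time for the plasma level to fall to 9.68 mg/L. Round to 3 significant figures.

39.2 hours

k = ln 2 / 11.6 = 0.05975 h⁻¹
C(t) = C₀ e^(−kt)  ⇒  t = ln(C₀/C) / k
t = ln(101/9.68) / 0.05975 = 2.345 / 0.05975 ≈ 39.2 hours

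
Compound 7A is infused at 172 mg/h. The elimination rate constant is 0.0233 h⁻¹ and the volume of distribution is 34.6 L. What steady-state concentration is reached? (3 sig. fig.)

213 mg/L

CL = k · V = 0.0233 × 34.6 = 0.8062 L/h
Css = rate / CL = 172 / 0.8062 ≈ 213 mg/L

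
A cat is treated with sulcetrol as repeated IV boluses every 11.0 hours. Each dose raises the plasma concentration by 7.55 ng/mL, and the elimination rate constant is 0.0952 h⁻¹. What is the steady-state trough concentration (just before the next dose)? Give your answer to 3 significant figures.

4.08 ng/mL

Fraction remaining after one interval: e^(−kτ) = e^(−0.09520 × 11.0) = 0.3509
R = 1 / (1 − 0.3509) = 1.541
Css,max = 7.55 × 1.541 = 11.63 ng/mL
Css,min = Css,max × e^(−kτ) = 11.63 × 0.3509 ≈ 4.08 ng/mL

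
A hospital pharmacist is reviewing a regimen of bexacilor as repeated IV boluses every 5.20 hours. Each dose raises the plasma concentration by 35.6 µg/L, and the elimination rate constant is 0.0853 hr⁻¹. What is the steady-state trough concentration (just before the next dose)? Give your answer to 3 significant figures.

63.8 µg/L

Fraction remaining after one interval: e^(−kτ) = e^(−0.08530 × 5.20) = 0.6417
R = 1 / (1 − 0.6417) = 2.791
Css,max = 35.6 × 2.791 = 99.37 µg/L
Css,min = Css,max × e^(−kτ) = 99.37 × 0.6417 ≈ 63.8 µg/L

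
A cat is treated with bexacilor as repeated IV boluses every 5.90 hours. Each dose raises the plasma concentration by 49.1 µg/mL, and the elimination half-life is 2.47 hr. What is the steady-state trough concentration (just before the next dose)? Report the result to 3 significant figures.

11.6 µg/mL

k = ln 2 / 2.47 = 0.2806 hr⁻¹
Fraction remaining after one interval: e^(−kτ) = e^(−0.2806 × 5.90) = 0.1910
R = 1 / (1 − 0.1910) = 1.236
Css,max = 49.1 × 1.236 = 60.69 µg/mL
Css,min = Css,max × e^(−kτ) = 60.69 × 0.1910 ≈ 11.6 µg/mL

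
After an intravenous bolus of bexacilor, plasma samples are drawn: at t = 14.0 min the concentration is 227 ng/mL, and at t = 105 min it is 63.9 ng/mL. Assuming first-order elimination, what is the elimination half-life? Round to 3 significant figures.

49.8 minutes

k = ln(C₁/C₂) / (t₂ − t₁) = ln(227/63.9) / (105 − 14.0)
  = 1.268 / 91.00 = 0.01393 min⁻¹
t½ = ln 2 / k = ln 2 / 0.01393 ≈ 49.8 minutes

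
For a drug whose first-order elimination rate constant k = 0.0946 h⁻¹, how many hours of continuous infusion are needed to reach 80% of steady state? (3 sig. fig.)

f = 1 − e^(−kt)  ⇒  t = −ln(1 − f) / k
t = −ln(1 − 0.8) / 0.09460 = 1.609 / 0.09460 ≈ 17.0 hours

17.0 hours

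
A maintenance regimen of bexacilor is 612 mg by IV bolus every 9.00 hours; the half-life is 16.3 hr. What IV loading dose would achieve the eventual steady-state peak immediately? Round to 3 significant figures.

k = ln 2 / 16.3 = 0.04252 hr⁻¹
Accumulation ratio R = 1 / (1 − e^(−kτ)) = 1 / (1 − e^(−0.04252×9.00)) = 1 / (1 − 0.6820) = 3.145
Loading dose = maintenance dose × R = 612 × 3.145 ≈ 1920 mg

1920 mg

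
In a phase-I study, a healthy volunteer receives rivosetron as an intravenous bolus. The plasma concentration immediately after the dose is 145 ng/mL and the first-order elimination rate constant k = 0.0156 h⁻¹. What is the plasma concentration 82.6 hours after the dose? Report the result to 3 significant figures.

40.0 ng/mL

C(t) = C₀ e^(−kt) = 145 × e^(−0.01560 × 82.6) = 145 × e^(−1.289) = 145 × 0.2757 ≈ 40.0 ng/mL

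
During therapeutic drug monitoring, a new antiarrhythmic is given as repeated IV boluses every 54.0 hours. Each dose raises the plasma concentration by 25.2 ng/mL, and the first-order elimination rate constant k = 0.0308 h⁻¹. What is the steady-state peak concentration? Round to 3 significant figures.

Fraction remaining after one interval: e^(−kτ) = e^(−0.03080 × 54.0) = 0.1895
R = 1 / (1 − 0.1895) = 1.234
Css,max = 25.2 × 1.234 ≈ 31.1 ng/mL

31.1 ng/mL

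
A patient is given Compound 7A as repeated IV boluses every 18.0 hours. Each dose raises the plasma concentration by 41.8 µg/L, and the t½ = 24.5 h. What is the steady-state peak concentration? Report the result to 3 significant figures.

k = ln 2 / 24.5 = 0.02829 h⁻¹
Fraction remaining after one interval: e^(−kτ) = e^(−0.02829 × 18.0) = 0.6009
R = 1 / (1 − 0.6009) = 2.506
Css,max = 41.8 × 2.506 ≈ 105 µg/L

105 µg/L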